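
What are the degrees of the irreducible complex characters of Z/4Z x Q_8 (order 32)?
Dimensions: 1, 1, 1, 1, 1, 1, 1, 1, 1, 1, 1, 1, 1, 1, 1, 1, 2, 2, 2, 2

Argument: There are 20 irreducibles (= number of conjugacy classes). Their dimensions d_i satisfy sum d_i^2 = |G| = 32: 1 + 1 + 1 + 1 + 1 + 1 + 1 + 1 + 1 + 1 + 1 + 1 + 1 + 1 + 1 + 1 + 4 + 4 + 4 + 4 = 32. (For the product with Z/4Z: each of the 4 1-dim characters of Z/4Z tensors with each irrep of Q_8, giving 4 copies of each Q_8-dimension.)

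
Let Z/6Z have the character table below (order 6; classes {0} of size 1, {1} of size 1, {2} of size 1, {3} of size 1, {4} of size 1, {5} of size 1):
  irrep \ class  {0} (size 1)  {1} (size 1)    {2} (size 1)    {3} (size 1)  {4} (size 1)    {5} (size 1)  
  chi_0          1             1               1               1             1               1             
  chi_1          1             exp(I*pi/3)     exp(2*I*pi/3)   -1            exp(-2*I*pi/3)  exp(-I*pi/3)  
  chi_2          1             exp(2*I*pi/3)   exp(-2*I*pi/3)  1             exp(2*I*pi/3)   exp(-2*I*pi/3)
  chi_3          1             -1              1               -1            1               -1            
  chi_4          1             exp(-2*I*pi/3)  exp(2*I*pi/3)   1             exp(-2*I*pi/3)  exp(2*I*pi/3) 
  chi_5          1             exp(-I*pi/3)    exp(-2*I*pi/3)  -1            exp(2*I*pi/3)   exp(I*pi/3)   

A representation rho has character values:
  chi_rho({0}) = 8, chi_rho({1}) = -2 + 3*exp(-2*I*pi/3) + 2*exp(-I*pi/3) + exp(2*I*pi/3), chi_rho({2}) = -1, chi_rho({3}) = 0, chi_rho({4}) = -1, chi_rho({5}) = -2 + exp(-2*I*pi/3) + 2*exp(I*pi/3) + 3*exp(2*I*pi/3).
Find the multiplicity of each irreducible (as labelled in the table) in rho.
Multiplicities: chi_0: 0, chi_1: 0, chi_2: 1, chi_3: 2, chi_4: 3, chi_5: 2.

Explanation: Use <chi_rho, chi> = (1/|G|) sum_C |C| * chi_rho(C) * conj(chi(C)) with |G| = 6 for each irreducible chi in the table:
  <chi_rho, chi_0> = (1/6)[1*(8)*conj(1) + 1*(-2 + 3*exp(-2*I*pi/3) + 2*exp(-I*pi/3) + exp(2*I*pi/3))*conj(1) + 1*(-1)*conj(1) + 1*(0)*conj(1) + 1*(-1)*conj(1) + 1*(-2 + exp(-2*I*pi/3) + 2*exp(I*pi/3) + 3*exp(2*I*pi/3))*conj(1)]
      = (1/6)[(8) + (-2 + 3*exp(-2*I*pi/3) + 2*exp(-I*pi/3) + exp(2*I*pi/3)) + (-1) + (0) + (-1) + (-2 + exp(-2*I*pi/3) + 2*exp(I*pi/3) + 3*exp(2*I*pi/3))] = 0/6 = 0
  <chi_rho, chi_1> = (1/6)[1*(8)*conj(1) + 1*(-2 + 3*exp(-2*I*pi/3) + 2*exp(-I*pi/3) + exp(2*I*pi/3))*conj(exp(I*pi/3)) + 1*(-1)*conj(exp(2*I*pi/3)) + 1*(0)*conj(-1) + 1*(-1)*conj(exp(-2*I*pi/3)) + 1*(-2 + exp(-2*I*pi/3) + 2*exp(I*pi/3) + 3*exp(2*I*pi/3))*conj(exp(-I*pi/3))]
      = (1/6)[(8) + (-3 + 2*exp(-2*I*pi/3) + exp(I*pi/3) - 2*exp(-I*pi/3)) + (3 + 2*exp(-2*I*pi/3) + 3*exp(2*I*pi/3)) + (0) + (3 + 3*exp(-2*I*pi/3) + 2*exp(2*I*pi/3)) + (-3 - 2*exp(I*pi/3) + exp(-I*pi/3) + 2*exp(2*I*pi/3))] = 0/6 = 0
  <chi_rho, chi_2> = (1/6)[1*(8)*conj(1) + 1*(-2 + 3*exp(-2*I*pi/3) + 2*exp(-I*pi/3) + exp(2*I*pi/3))*conj(exp(2*I*pi/3)) + 1*(-1)*conj(exp(-2*I*pi/3)) + 1*(0)*conj(1) + 1*(-1)*conj(exp(2*I*pi/3)) + 1*(-2 + exp(-2*I*pi/3) + 2*exp(I*pi/3) + 3*exp(2*I*pi/3))*conj(exp(-2*I*pi/3))]
      = (1/6)[(8) + (-1 - 2*exp(-2*I*pi/3) + 3*exp(2*I*pi/3)) + (3 + 3*exp(-2*I*pi/3) + 2*exp(2*I*pi/3)) + (0) + (3 + 2*exp(-2*I*pi/3) + 3*exp(2*I*pi/3)) + (-1 + 3*exp(-2*I*pi/3) - 2*exp(2*I*pi/3))] = 6/6 = 1
  <chi_rho, chi_3> = (1/6)[1*(8)*conj(1) + 1*(-2 + 3*exp(-2*I*pi/3) + 2*exp(-I*pi/3) + exp(2*I*pi/3))*conj(-1) + 1*(-1)*conj(1) + 1*(0)*conj(-1) + 1*(-1)*conj(1) + 1*(-2 + exp(-2*I*pi/3) + 2*exp(I*pi/3) + 3*exp(2*I*pi/3))*conj(-1)]
      = (1/6)[(8) + (2 - exp(2*I*pi/3) - 2*exp(-I*pi/3) - 3*exp(-2*I*pi/3)) + (-1) + (0) + (-1) + (2 - 3*exp(2*I*pi/3) - 2*exp(I*pi/3) - exp(-2*I*pi/3))] = 12/6 = 2
  <chi_rho, chi_4> = (1/6)[1*(8)*conj(1) + 1*(-2 + 3*exp(-2*I*pi/3) + 2*exp(-I*pi/3) + exp(2*I*pi/3))*conj(exp(-2*I*pi/3)) + 1*(-1)*conj(exp(2*I*pi/3)) + 1*(0)*conj(1) + 1*(-1)*conj(exp(-2*I*pi/3)) + 1*(-2 + exp(-2*I*pi/3) + 2*exp(I*pi/3) + 3*exp(2*I*pi/3))*conj(exp(2*I*pi/3))]
      = (1/6)[(8) + (3 - 2*exp(2*I*pi/3) + exp(-2*I*pi/3) + 2*exp(I*pi/3)) + (3 + 2*exp(-2*I*pi/3) + 3*exp(2*I*pi/3)) + (0) + (3 + 3*exp(-2*I*pi/3) + 2*exp(2*I*pi/3)) + (3 + 2*exp(-I*pi/3) + exp(2*I*pi/3) - 2*exp(-2*I*pi/3))] = 18/6 = 3
  <chi_rho, chi_5> = (1/6)[1*(8)*conj(1) + 1*(-2 + 3*exp(-2*I*pi/3) + 2*exp(-I*pi/3) + exp(2*I*pi/3))*conj(exp(-I*pi/3)) + 1*(-1)*conj(exp(-2*I*pi/3)) + 1*(0)*conj(-1) + 1*(-1)*conj(exp(2*I*pi/3)) + 1*(-2 + exp(-2*I*pi/3) + 2*exp(I*pi/3) + 3*exp(2*I*pi/3))*conj(exp(I*pi/3))]
      = (1/6)[(8) + (1 + 3*exp(-I*pi/3) - 2*exp(I*pi/3)) + (3 + 3*exp(-2*I*pi/3) + 2*exp(2*I*pi/3)) + (0) + (3 + 2*exp(-2*I*pi/3) + 3*exp(2*I*pi/3)) + (1 - 2*exp(-I*pi/3) + 3*exp(I*pi/3))] = 12/6 = 2
(Exp terms are combined using exp(i*s)*conj(exp(i*t)) = exp(i*(s-t)), and sums of them are collapsed using the identity that for every m > 1 the m distinct m-th roots of unity sum to 0, e.g. 1 + exp(2*I*pi/3) + exp(-2*I*pi/3) = 0.)
Dimension check: dim(rho) = sum (mult * dim) = 0*1 + 0*1 + 1*1 + 2*1 + 3*1 + 2*1 = 8 = chi_rho(e) = 8.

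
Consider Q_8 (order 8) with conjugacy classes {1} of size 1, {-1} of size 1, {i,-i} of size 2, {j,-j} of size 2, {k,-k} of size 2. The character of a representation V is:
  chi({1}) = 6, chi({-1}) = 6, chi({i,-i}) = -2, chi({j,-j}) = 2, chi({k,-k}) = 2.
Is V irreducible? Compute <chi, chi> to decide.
Not irreducible (reducible): <chi, chi> = 12 > 1.

Reasoning: <chi, chi> = (1/|G|) sum_C |C| * |chi(C)|^2 = (1/8)[1*|6|^2 + 1*|6|^2 + 2*|-2|^2 + 2*|2|^2 + 2*|2|^2]
  = (1/8)[(36) + (36) + (8) + (8) + (8)] = 96/8 = 12.
A character is irreducible iff <chi, chi> = 1, so this representation is reducible.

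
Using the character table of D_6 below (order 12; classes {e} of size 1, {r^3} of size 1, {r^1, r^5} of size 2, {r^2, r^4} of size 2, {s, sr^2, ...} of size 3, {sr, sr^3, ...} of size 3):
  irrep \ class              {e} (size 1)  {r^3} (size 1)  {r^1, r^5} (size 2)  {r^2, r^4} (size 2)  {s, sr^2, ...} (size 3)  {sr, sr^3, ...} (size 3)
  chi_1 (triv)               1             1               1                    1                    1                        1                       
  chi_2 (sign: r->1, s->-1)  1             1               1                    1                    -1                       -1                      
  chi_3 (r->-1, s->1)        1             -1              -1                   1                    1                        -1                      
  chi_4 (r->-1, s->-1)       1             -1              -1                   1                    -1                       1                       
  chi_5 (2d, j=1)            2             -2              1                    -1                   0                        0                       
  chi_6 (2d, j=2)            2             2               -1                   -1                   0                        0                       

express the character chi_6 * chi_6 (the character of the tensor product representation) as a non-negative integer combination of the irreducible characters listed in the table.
chi_6 tensor chi_6 = chi_1 + chi_2 + chi_6 (all other irreducibles have multiplicity 0).

Argument: The character of a tensor product is the pointwise product (chi_6 * chi_6)(C) = chi_6(C) * chi_6(C):
  {e}: (2)*(2), {r^3}: (2)*(2), {r^1, r^5}: (-1)*(-1), {r^2, r^4}: (-1)*(-1), {s, sr^2, ...}: (0)*(0), {sr, sr^3, ...}: (0)*(0)
so (chi_6 * chi_6) takes values
  {e} -> 4, {r^3} -> 4, {r^1, r^5} -> 1, {r^2, r^4} -> 1, {s, sr^2, ...} -> 0, {sr, sr^3, ...} -> 0.
Now take the inner product of this character with each irreducible chi from the table, <chi_6*chi_6, chi> = (1/12) sum_C |C| (chi_6*chi_6)(C) conj(chi(C)):
  <chi_6*chi_6, chi_1> = (1/12)[1*(4)*conj(1) + 1*(4)*conj(1) + 2*(1)*conj(1) + 2*(1)*conj(1) + 3*(0)*conj(1) + 3*(0)*conj(1)]
      = (1/12)[(4) + (4) + (2) + (2) + (0) + (0)] = 12/12 = 1
  <chi_6*chi_6, chi_2> = (1/12)[1*(4)*conj(1) + 1*(4)*conj(1) + 2*(1)*conj(1) + 2*(1)*conj(1) + 3*(0)*conj(-1) + 3*(0)*conj(-1)]
      = (1/12)[(4) + (4) + (2) + (2) + (0) + (0)] = 12/12 = 1
  <chi_6*chi_6, chi_3> = (1/12)[1*(4)*conj(1) + 1*(4)*conj(-1) + 2*(1)*conj(-1) + 2*(1)*conj(1) + 3*(0)*conj(1) + 3*(0)*conj(-1)]
      = (1/12)[(4) + (-4) + (-2) + (2) + (0) + (0)] = 0/12 = 0
  <chi_6*chi_6, chi_4> = (1/12)[1*(4)*conj(1) + 1*(4)*conj(-1) + 2*(1)*conj(-1) + 2*(1)*conj(1) + 3*(0)*conj(-1) + 3*(0)*conj(1)]
      = (1/12)[(4) + (-4) + (-2) + (2) + (0) + (0)] = 0/12 = 0
  <chi_6*chi_6, chi_5> = (1/12)[1*(4)*conj(2) + 1*(4)*conj(-2) + 2*(1)*conj(1) + 2*(1)*conj(-1) + 3*(0)*conj(0) + 3*(0)*conj(0)]
      = (1/12)[(8) + (-8) + (2) + (-2) + (0) + (0)] = 0/12 = 0
  <chi_6*chi_6, chi_6> = (1/12)[1*(4)*conj(2) + 1*(4)*conj(2) + 2*(1)*conj(-1) + 2*(1)*conj(-1) + 3*(0)*conj(0) + 3*(0)*conj(0)]
      = (1/12)[(8) + (8) + (-2) + (-2) + (0) + (0)] = 12/12 = 1
Hence the multiplicities are chi_1: 1, chi_2: 1, chi_6: 1. Dimension check: dim(chi_6)*dim(chi_6) = 2*2 = 4 and sum (mult * dim) = 1*1 + 1*1 + 1*2 = 4.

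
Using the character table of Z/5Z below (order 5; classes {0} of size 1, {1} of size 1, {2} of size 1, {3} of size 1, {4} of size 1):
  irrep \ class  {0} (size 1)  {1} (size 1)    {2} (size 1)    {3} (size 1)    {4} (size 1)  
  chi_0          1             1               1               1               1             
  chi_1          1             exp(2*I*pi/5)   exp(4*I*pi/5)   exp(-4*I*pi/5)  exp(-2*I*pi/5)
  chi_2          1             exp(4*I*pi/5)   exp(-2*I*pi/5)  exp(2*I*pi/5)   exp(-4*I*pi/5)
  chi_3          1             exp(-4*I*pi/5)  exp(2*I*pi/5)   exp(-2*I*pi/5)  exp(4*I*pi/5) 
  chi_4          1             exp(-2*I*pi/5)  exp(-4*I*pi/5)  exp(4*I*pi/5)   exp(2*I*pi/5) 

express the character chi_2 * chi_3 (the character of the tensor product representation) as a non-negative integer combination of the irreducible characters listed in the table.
chi_2 tensor chi_3 = chi_0 (all other irreducibles have multiplicity 0).

Proof sketch: The character of a tensor product is the pointwise product (chi_2 * chi_3)(C) = chi_2(C) * chi_3(C):
  {0}: (1)*(1), {1}: (exp(4*I*pi/5))*(exp(-4*I*pi/5)), {2}: (exp(-2*I*pi/5))*(exp(2*I*pi/5)), {3}: (exp(2*I*pi/5))*(exp(-2*I*pi/5)), {4}: (exp(-4*I*pi/5))*(exp(4*I*pi/5))
so (chi_2 * chi_3) takes values
  {0} -> 1, {1} -> 1, {2} -> 1, {3} -> 1, {4} -> 1.
Now take the inner product of this character with each irreducible chi from the table, <chi_2*chi_3, chi> = (1/5) sum_C |C| (chi_2*chi_3)(C) conj(chi(C)):
  <chi_2*chi_3, chi_0> = (1/5)[1*(1)*conj(1) + 1*(1)*conj(1) + 1*(1)*conj(1) + 1*(1)*conj(1) + 1*(1)*conj(1)]
      = (1/5)[(1) + (1) + (1) + (1) + (1)] = 5/5 = 1
  <chi_2*chi_3, chi_1> = (1/5)[1*(1)*conj(1) + 1*(1)*conj(exp(2*I*pi/5)) + 1*(1)*conj(exp(4*I*pi/5)) + 1*(1)*conj(exp(-4*I*pi/5)) + 1*(1)*conj(exp(-2*I*pi/5))]
      = (1/5)[(1) + (exp(-2*I*pi/5)) + (exp(-4*I*pi/5)) + (exp(4*I*pi/5)) + (exp(2*I*pi/5))] = 0/5 = 0
  <chi_2*chi_3, chi_2> = (1/5)[1*(1)*conj(1) + 1*(1)*conj(exp(4*I*pi/5)) + 1*(1)*conj(exp(-2*I*pi/5)) + 1*(1)*conj(exp(2*I*pi/5)) + 1*(1)*conj(exp(-4*I*pi/5))]
      = (1/5)[(1) + (exp(-4*I*pi/5)) + (exp(2*I*pi/5)) + (exp(-2*I*pi/5)) + (exp(4*I*pi/5))] = 0/5 = 0
  <chi_2*chi_3, chi_3> = (1/5)[1*(1)*conj(1) + 1*(1)*conj(exp(-4*I*pi/5)) + 1*(1)*conj(exp(2*I*pi/5)) + 1*(1)*conj(exp(-2*I*pi/5)) + 1*(1)*conj(exp(4*I*pi/5))]
      = (1/5)[(1) + (exp(4*I*pi/5)) + (exp(-2*I*pi/5)) + (exp(2*I*pi/5)) + (exp(-4*I*pi/5))] = 0/5 = 0
  <chi_2*chi_3, chi_4> = (1/5)[1*(1)*conj(1) + 1*(1)*conj(exp(-2*I*pi/5)) + 1*(1)*conj(exp(-4*I*pi/5)) + 1*(1)*conj(exp(4*I*pi/5)) + 1*(1)*conj(exp(2*I*pi/5))]
      = (1/5)[(1) + (exp(2*I*pi/5)) + (exp(4*I*pi/5)) + (exp(-4*I*pi/5)) + (exp(-2*I*pi/5))] = 0/5 = 0
(Exp terms are combined using exp(i*s)*conj(exp(i*t)) = exp(i*(s-t)), and sums of them are collapsed using the identity that for every m > 1 the m distinct m-th roots of unity sum to 0, e.g. 1 + exp(2*I*pi/3) + exp(-2*I*pi/3) = 0.)
Hence the multiplicities are chi_0: 1. Dimension check: dim(chi_2)*dim(chi_3) = 1*1 = 1 and sum (mult * dim) = 1*1 = 1.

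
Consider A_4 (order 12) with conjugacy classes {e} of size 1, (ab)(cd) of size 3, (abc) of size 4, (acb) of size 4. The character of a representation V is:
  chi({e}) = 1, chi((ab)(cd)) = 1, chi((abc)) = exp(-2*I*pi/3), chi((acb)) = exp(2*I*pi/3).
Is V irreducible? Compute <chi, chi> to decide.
Irreducible: <chi, chi> = 1.

Proof sketch: <chi, chi> = (1/|G|) sum_C |C| * |chi(C)|^2 = (1/12)[1*|1|^2 + 3*|1|^2 + 4*|exp(-2*I*pi/3)|^2 + 4*|exp(2*I*pi/3)|^2]
  = (1/12)[(1) + (3) + (4) + (4)] = 12/12 = 1.
(Exp terms are combined using exp(i*s)*conj(exp(i*t)) = exp(i*(s-t)), and sums of them are collapsed using the identity that for every m > 1 the m distinct m-th roots of unity sum to 0, e.g. 1 + exp(2*I*pi/3) + exp(-2*I*pi/3) = 0.)
A character is irreducible iff <chi, chi> = 1, so this representation is irreducible.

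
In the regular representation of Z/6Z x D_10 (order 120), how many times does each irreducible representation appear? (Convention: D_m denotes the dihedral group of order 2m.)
Each irreducible V_i of dimension d_i appears with multiplicity d_i, i.e. rho_reg = (direct sum over all irreducibles V_i) d_i V_i. The irreducible dimensions for Z/6Z x D_10 are 1, 1, 1, 1, 1, 1, 1, 1, 1, 1, 1, 1, 1, 1, 1, 1, 1, 1, 1, 1, 1, 1, 1, 1, 2, 2, 2, 2, 2, 2, 2, 2, 2, 2, 2, 2, 2, 2, 2, 2, 2, 2, 2, 2, 2, 2, 2, 2: 24 irreducibles of dimension 1, each with multiplicity 1; 24 irreducibles of dimension 2, each with multiplicity 2. Total dimension 24*1*1 + 24*2*2 = 120 = |G|.

Why: General theorem: in the regular representation of a finite group G, each irreducible appears with multiplicity equal to its dimension. Check: dim(rho_reg) = sum d_i^2 = 1 + 1 + 1 + 1 + 1 + 1 + 1 + 1 + 1 + 1 + 1 + 1 + 1 + 1 + 1 + 1 + 1 + 1 + 1 + 1 + 1 + 1 + 1 + 1 + 4 + 4 + 4 + 4 + 4 + 4 + 4 + 4 + 4 + 4 + 4 + 4 + 4 + 4 + 4 + 4 + 4 + 4 + 4 + 4 + 4 + 4 + 4 + 4 = 120 = |G|.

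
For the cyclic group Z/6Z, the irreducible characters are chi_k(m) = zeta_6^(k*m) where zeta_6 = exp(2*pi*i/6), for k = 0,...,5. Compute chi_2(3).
chi_2(3) = zeta_6^6 = 1

Why: chi_2(3) = zeta_6^(2*3) = zeta_6^6. Since zeta_6^6 = 1, this equals zeta_6^0 = exp(2*pi*i*0/6) = 1.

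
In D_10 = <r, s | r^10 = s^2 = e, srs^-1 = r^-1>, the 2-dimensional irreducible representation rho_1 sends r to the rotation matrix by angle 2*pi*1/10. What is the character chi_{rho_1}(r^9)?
chi_{rho_1}(r^9) = 2*cos(2*pi*1*9/10) = 1/2 + sqrt(5)/2

Justification: rho_1(r^9) is rotation by angle 2*pi*1*9/10, whose trace is 2*cos(2*pi*1*9/10) = 1/2 + sqrt(5)/2.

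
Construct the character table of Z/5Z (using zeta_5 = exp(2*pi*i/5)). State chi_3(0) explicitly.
Character table of Z/5Z (irreps indexed chi_0,...,chi_4 with chi_k(m) = zeta_5^(k*m), zeta_5 = exp(2*pi*i/5)):
  irrep \ class  {0} (size 1)  {1} (size 1)    {2} (size 1)    {3} (size 1)    {4} (size 1)  
  chi_0          1             1               1               1               1             
  chi_1          1             exp(2*I*pi/5)   exp(4*I*pi/5)   exp(-4*I*pi/5)  exp(-2*I*pi/5)
  chi_2          1             exp(4*I*pi/5)   exp(-2*I*pi/5)  exp(2*I*pi/5)   exp(-4*I*pi/5)
  chi_3          1             exp(-4*I*pi/5)  exp(2*I*pi/5)   exp(-2*I*pi/5)  exp(4*I*pi/5) 
  chi_4          1             exp(-2*I*pi/5)  exp(-4*I*pi/5)  exp(4*I*pi/5)   exp(2*I*pi/5) 

Spot check: chi_3(0) = zeta_5^(3*0) = zeta_5^0 = 1.

Proof sketch: Z/5Z is abelian, so all 5 irreducible complex representations are 1-dimensional. They are given by chi_k(m) = zeta_5^(k*m) for k = 0,...,4. Row orthogonality: sum_m chi_k(m) conj(chi_l(m)) = 5 * [k = l].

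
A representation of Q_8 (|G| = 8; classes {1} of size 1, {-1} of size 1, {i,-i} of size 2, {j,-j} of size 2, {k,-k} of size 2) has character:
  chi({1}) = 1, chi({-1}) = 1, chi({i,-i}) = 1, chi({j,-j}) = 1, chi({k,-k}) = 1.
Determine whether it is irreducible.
Irreducible: <chi, chi> = 1.

<chi, chi> = (1/|G|) sum_C |C| * |chi(C)|^2 = (1/8)[1*|1|^2 + 1*|1|^2 + 2*|1|^2 + 2*|1|^2 + 2*|1|^2]
  = (1/8)[(1) + (1) + (2) + (2) + (2)] = 8/8 = 1.
A character is irreducible iff <chi, chi> = 1, so this representation is irreducible.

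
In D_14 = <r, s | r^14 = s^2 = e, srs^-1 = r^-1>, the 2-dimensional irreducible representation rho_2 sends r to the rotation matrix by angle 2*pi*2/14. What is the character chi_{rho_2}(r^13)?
chi_{rho_2}(r^13) = 2*cos(2*pi*2*13/14) = 2*cos(2*pi/7)

Why: rho_2(r^13) is rotation by angle 2*pi*2*13/14, whose trace is 2*cos(2*pi*2*13/14) = 2*cos(2*pi/7).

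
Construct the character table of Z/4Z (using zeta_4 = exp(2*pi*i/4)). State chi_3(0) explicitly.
Character table of Z/4Z (irreps indexed chi_0,...,chi_3 with chi_k(m) = zeta_4^(k*m), zeta_4 = exp(2*pi*i/4)):
  irrep \ class  {0} (size 1)  {1} (size 1)  {2} (size 1)  {3} (size 1)
  chi_0          1             1             1             1           
  chi_1          1             I             -1            -I          
  chi_2          1             -1            1             -1          
  chi_3          1             -I            -1            I           

Spot check: chi_3(0) = zeta_4^(3*0) = zeta_4^0 = 1.

Working: Z/4Z is abelian, so all 4 irreducible complex representations are 1-dimensional. They are given by chi_k(m) = zeta_4^(k*m) for k = 0,...,3. Row orthogonality: sum_m chi_k(m) conj(chi_l(m)) = 4 * [k = l].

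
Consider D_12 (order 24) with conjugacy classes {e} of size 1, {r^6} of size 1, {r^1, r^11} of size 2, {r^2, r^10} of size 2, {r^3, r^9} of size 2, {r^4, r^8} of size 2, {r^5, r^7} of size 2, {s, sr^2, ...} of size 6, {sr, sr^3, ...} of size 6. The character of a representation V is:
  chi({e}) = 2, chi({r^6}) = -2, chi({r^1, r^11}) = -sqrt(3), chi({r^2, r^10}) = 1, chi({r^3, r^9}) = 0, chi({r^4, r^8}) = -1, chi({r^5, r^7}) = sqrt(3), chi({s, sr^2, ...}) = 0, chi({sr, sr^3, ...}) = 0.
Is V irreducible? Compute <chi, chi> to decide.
Irreducible: <chi, chi> = 1.

Reasoning: <chi, chi> = (1/|G|) sum_C |C| * |chi(C)|^2 = (1/24)[1*|2|^2 + 1*|-2|^2 + 2*|-sqrt(3)|^2 + 2*|1|^2 + 2*|0|^2 + 2*|-1|^2 + 2*|sqrt(3)|^2 + 6*|0|^2 + 6*|0|^2]
  = (1/24)[(4) + (4) + (6) + (2) + (0) + (2) + (6) + (0) + (0)] = 24/24 = 1.
A character is irreducible iff <chi, chi> = 1, so this representation is irreducible.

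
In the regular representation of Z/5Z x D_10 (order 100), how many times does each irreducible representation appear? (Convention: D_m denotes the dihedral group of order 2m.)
Each irreducible V_i of dimension d_i appears with multiplicity d_i, i.e. rho_reg = (direct sum over all irreducibles V_i) d_i V_i. The irreducible dimensions for Z/5Z x D_10 are 1, 1, 1, 1, 1, 1, 1, 1, 1, 1, 1, 1, 1, 1, 1, 1, 1, 1, 1, 1, 2, 2, 2, 2, 2, 2, 2, 2, 2, 2, 2, 2, 2, 2, 2, 2, 2, 2, 2, 2: 20 irreducibles of dimension 1, each with multiplicity 1; 20 irreducibles of dimension 2, each with multiplicity 2. Total dimension 20*1*1 + 20*2*2 = 100 = |G|.

Working: General theorem: in the regular representation of a finite group G, each irreducible appears with multiplicity equal to its dimension. Check: dim(rho_reg) = sum d_i^2 = 1 + 1 + 1 + 1 + 1 + 1 + 1 + 1 + 1 + 1 + 1 + 1 + 1 + 1 + 1 + 1 + 1 + 1 + 1 + 1 + 4 + 4 + 4 + 4 + 4 + 4 + 4 + 4 + 4 + 4 + 4 + 4 + 4 + 4 + 4 + 4 + 4 + 4 + 4 + 4 = 100 = |G|.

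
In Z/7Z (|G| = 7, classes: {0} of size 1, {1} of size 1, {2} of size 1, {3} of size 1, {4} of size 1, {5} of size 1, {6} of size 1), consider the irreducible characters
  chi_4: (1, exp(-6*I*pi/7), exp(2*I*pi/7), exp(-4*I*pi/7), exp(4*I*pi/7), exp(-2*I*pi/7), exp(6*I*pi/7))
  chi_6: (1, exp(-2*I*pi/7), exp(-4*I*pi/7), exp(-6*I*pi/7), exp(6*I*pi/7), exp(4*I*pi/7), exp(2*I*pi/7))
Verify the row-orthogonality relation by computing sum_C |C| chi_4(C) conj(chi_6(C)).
Sum = 0; so <chi_4, chi_6> = 0 (distinct irreducibles are orthogonal).

Why: Compute term by term over conjugacy classes (|C| * chi_4(C) * conj(chi_6(C))):
  1*(1)*conj(1) + 1*(exp(-6*I*pi/7))*conj(exp(-2*I*pi/7)) + 1*(exp(2*I*pi/7))*conj(exp(-4*I*pi/7)) + 1*(exp(-4*I*pi/7))*conj(exp(-6*I*pi/7)) + 1*(exp(4*I*pi/7))*conj(exp(6*I*pi/7)) + 1*(exp(-2*I*pi/7))*conj(exp(4*I*pi/7)) + 1*(exp(6*I*pi/7))*conj(exp(2*I*pi/7))
  = (1) + (exp(-4*I*pi/7)) + (exp(6*I*pi/7)) + (exp(2*I*pi/7)) + (exp(-2*I*pi/7)) + (exp(-6*I*pi/7)) + (exp(4*I*pi/7))
  = 0.
(Exp terms are combined using exp(i*s)*conj(exp(i*t)) = exp(i*(s-t)), and sums of them are collapsed using the identity that for every m > 1 the m distinct m-th roots of unity sum to 0, e.g. 1 + exp(2*I*pi/3) + exp(-2*I*pi/3) = 0.)
Dividing by |G| = 7 gives 0/7 = 0, matching the row-orthogonality relation <chi_4, chi_6> = [chi_4 = chi_6].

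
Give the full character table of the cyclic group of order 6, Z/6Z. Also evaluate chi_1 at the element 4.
Character table of Z/6Z (irreps indexed chi_0,...,chi_5 with chi_k(m) = zeta_6^(k*m), zeta_6 = exp(2*pi*i/6)):
  irrep \ class  {0} (size 1)  {1} (size 1)    {2} (size 1)    {3} (size 1)  {4} (size 1)    {5} (size 1)  
  chi_0          1             1               1               1             1               1             
  chi_1          1             exp(I*pi/3)     exp(2*I*pi/3)   -1            exp(-2*I*pi/3)  exp(-I*pi/3)  
  chi_2          1             exp(2*I*pi/3)   exp(-2*I*pi/3)  1             exp(2*I*pi/3)   exp(-2*I*pi/3)
  chi_3          1             -1              1               -1            1               -1            
  chi_4          1             exp(-2*I*pi/3)  exp(2*I*pi/3)   1             exp(-2*I*pi/3)  exp(2*I*pi/3) 
  chi_5          1             exp(-I*pi/3)    exp(-2*I*pi/3)  -1            exp(2*I*pi/3)   exp(I*pi/3)   

Spot check: chi_1(4) = zeta_6^(1*4) = zeta_6^4 = exp(-2*I*pi/3).

Z/6Z is abelian, so all 6 irreducible complex representations are 1-dimensional. They are given by chi_k(m) = zeta_6^(k*m) for k = 0,...,5. Row orthogonality: sum_m chi_k(m) conj(chi_l(m)) = 6 * [k = l].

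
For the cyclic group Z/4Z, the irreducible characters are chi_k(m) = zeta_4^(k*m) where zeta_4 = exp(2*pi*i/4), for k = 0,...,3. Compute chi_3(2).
chi_3(2) = zeta_4^6 = -1

Justification: chi_3(2) = zeta_4^(3*2) = zeta_4^6. Since zeta_4^4 = 1, this equals zeta_4^2 = exp(2*pi*i*2/4) = -1.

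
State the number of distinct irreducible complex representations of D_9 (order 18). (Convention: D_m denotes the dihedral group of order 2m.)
6

Argument: The number of irreducible complex representations of a finite group equals its number of conjugacy classes. D_9 has 6 conjugacy classes ((n+3)/2 for n odd), so D_9 (order 18) has exactly 6 irreducible complex representations.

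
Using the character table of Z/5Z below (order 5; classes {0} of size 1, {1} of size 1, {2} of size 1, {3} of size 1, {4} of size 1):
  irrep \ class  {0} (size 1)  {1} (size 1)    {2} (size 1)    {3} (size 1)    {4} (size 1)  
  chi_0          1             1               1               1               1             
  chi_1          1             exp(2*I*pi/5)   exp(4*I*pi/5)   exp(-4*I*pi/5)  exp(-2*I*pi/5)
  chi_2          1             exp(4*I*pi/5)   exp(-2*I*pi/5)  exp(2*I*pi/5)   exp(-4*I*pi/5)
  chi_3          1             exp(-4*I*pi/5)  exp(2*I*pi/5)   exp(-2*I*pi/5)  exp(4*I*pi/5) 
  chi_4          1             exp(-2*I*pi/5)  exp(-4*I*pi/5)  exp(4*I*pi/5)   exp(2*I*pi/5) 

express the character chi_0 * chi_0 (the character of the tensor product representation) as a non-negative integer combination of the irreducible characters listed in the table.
chi_0 tensor chi_0 = chi_0 (all other irreducibles have multiplicity 0).

Why: The character of a tensor product is the pointwise product (chi_0 * chi_0)(C) = chi_0(C) * chi_0(C):
  {0}: (1)*(1), {1}: (1)*(1), {2}: (1)*(1), {3}: (1)*(1), {4}: (1)*(1)
so (chi_0 * chi_0) takes values
  {0} -> 1, {1} -> 1, {2} -> 1, {3} -> 1, {4} -> 1.
Now take the inner product of this character with each irreducible chi from the table, <chi_0*chi_0, chi> = (1/5) sum_C |C| (chi_0*chi_0)(C) conj(chi(C)):
  <chi_0*chi_0, chi_0> = (1/5)[1*(1)*conj(1) + 1*(1)*conj(1) + 1*(1)*conj(1) + 1*(1)*conj(1) + 1*(1)*conj(1)]
      = (1/5)[(1) + (1) + (1) + (1) + (1)] = 5/5 = 1
  <chi_0*chi_0, chi_1> = (1/5)[1*(1)*conj(1) + 1*(1)*conj(exp(2*I*pi/5)) + 1*(1)*conj(exp(4*I*pi/5)) + 1*(1)*conj(exp(-4*I*pi/5)) + 1*(1)*conj(exp(-2*I*pi/5))]
      = (1/5)[(1) + (exp(-2*I*pi/5)) + (exp(-4*I*pi/5)) + (exp(4*I*pi/5)) + (exp(2*I*pi/5))] = 0/5 = 0
  <chi_0*chi_0, chi_2> = (1/5)[1*(1)*conj(1) + 1*(1)*conj(exp(4*I*pi/5)) + 1*(1)*conj(exp(-2*I*pi/5)) + 1*(1)*conj(exp(2*I*pi/5)) + 1*(1)*conj(exp(-4*I*pi/5))]
      = (1/5)[(1) + (exp(-4*I*pi/5)) + (exp(2*I*pi/5)) + (exp(-2*I*pi/5)) + (exp(4*I*pi/5))] = 0/5 = 0
  <chi_0*chi_0, chi_3> = (1/5)[1*(1)*conj(1) + 1*(1)*conj(exp(-4*I*pi/5)) + 1*(1)*conj(exp(2*I*pi/5)) + 1*(1)*conj(exp(-2*I*pi/5)) + 1*(1)*conj(exp(4*I*pi/5))]
      = (1/5)[(1) + (exp(4*I*pi/5)) + (exp(-2*I*pi/5)) + (exp(2*I*pi/5)) + (exp(-4*I*pi/5))] = 0/5 = 0
  <chi_0*chi_0, chi_4> = (1/5)[1*(1)*conj(1) + 1*(1)*conj(exp(-2*I*pi/5)) + 1*(1)*conj(exp(-4*I*pi/5)) + 1*(1)*conj(exp(4*I*pi/5)) + 1*(1)*conj(exp(2*I*pi/5))]
      = (1/5)[(1) + (exp(2*I*pi/5)) + (exp(4*I*pi/5)) + (exp(-4*I*pi/5)) + (exp(-2*I*pi/5))] = 0/5 = 0
(Exp terms are combined using exp(i*s)*conj(exp(i*t)) = exp(i*(s-t)), and sums of them are collapsed using the identity that for every m > 1 the m distinct m-th roots of unity sum to 0, e.g. 1 + exp(2*I*pi/3) + exp(-2*I*pi/3) = 0.)
Hence the multiplicities are chi_0: 1. Dimension check: dim(chi_0)*dim(chi_0) = 1*1 = 1 and sum (mult * dim) = 1*1 = 1.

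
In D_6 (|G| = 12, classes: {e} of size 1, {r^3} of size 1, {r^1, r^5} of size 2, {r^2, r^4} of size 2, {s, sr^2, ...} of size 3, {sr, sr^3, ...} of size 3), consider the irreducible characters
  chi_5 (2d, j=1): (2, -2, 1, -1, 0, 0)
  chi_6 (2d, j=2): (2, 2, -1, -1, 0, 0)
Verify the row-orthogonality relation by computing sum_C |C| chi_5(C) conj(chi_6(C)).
Sum = 0; so <chi_5, chi_6> = 0 (distinct irreducibles are orthogonal).

Solution. Compute term by term over conjugacy classes (|C| * chi_5(C) * conj(chi_6(C))):
  1*(2)*conj(2) + 1*(-2)*conj(2) + 2*(1)*conj(-1) + 2*(-1)*conj(-1) + 3*(0)*conj(0) + 3*(0)*conj(0)
  = (4) + (-4) + (-2) + (2) + (0) + (0)
  = 0.
Dividing by |G| = 12 gives 0/12 = 0, matching the row-orthogonality relation <chi_5, chi_6> = [chi_5 = chi_6].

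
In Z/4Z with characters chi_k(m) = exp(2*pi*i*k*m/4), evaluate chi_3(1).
chi_3(1) = zeta_4^3 = -I

Reasoning: chi_3(1) = zeta_4^(3*1) = zeta_4^3. Since zeta_4^4 = 1, this equals zeta_4^3 = exp(2*pi*i*3/4) = -I.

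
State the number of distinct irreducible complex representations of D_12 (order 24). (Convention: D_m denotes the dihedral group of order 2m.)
9

Derivation: The number of irreducible complex representations of a finite group equals its number of conjugacy classes. D_12 has 9 conjugacy classes (n/2 + 3 for n even), so D_12 (order 24) has exactly 9 irreducible complex representations.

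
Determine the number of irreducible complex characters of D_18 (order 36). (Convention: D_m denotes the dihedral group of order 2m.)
12

Explanation: The number of irreducible complex representations of a finite group equals its number of conjugacy classes. D_18 has 12 conjugacy classes (n/2 + 3 for n even), so D_18 (order 36) has exactly 12 irreducible complex representations.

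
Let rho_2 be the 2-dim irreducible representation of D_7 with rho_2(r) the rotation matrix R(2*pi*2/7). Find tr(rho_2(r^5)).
chi_{rho_2}(r^5) = 2*cos(2*pi*2*5/7) = -2*cos(pi/7)

Reasoning: rho_2(r^5) is rotation by angle 2*pi*2*5/7, whose trace is 2*cos(2*pi*2*5/7) = -2*cos(pi/7).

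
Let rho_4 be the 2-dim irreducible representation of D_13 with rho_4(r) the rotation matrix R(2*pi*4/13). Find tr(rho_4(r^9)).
chi_{rho_4}(r^9) = 2*cos(2*pi*4*9/13) = 2*cos(6*pi/13)

Solution. rho_4(r^9) is rotation by angle 2*pi*4*9/13, whose trace is 2*cos(2*pi*4*9/13) = 2*cos(6*pi/13).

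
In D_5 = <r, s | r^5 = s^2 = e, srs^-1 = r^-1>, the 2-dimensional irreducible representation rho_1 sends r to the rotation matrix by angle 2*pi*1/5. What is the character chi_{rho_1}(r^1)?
chi_{rho_1}(r^1) = 2*cos(2*pi*1*1/5) = -1/2 + sqrt(5)/2

Derivation: rho_1(r^1) is rotation by angle 2*pi*1*1/5, whose trace is 2*cos(2*pi*1*1/5) = -1/2 + sqrt(5)/2.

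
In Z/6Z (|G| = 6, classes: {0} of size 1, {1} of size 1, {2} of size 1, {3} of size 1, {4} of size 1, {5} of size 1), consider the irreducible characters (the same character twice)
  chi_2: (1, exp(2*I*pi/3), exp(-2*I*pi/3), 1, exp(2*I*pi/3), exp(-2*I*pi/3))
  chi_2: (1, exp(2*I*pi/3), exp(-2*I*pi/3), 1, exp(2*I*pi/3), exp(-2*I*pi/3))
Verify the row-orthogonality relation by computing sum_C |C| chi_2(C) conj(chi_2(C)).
Sum = 6 = |G| = 6; so <chi_2, chi_2> = 1 (norm-1 confirms irreducibility).

Solution. Compute term by term over conjugacy classes (|C| * chi_2(C) * conj(chi_2(C))):
  1*(1)*conj(1) + 1*(exp(2*I*pi/3))*conj(exp(2*I*pi/3)) + 1*(exp(-2*I*pi/3))*conj(exp(-2*I*pi/3)) + 1*(1)*conj(1) + 1*(exp(2*I*pi/3))*conj(exp(2*I*pi/3)) + 1*(exp(-2*I*pi/3))*conj(exp(-2*I*pi/3))
  = (1) + (1) + (1) + (1) + (1) + (1)
  = 6.
(Exp terms are combined using exp(i*s)*conj(exp(i*t)) = exp(i*(s-t)), and sums of them are collapsed using the identity that for every m > 1 the m distinct m-th roots of unity sum to 0, e.g. 1 + exp(2*I*pi/3) + exp(-2*I*pi/3) = 0.)
Dividing by |G| = 6 gives 6/6 = 1, matching the row-orthogonality relation <chi_2, chi_2> = [chi_2 = chi_2].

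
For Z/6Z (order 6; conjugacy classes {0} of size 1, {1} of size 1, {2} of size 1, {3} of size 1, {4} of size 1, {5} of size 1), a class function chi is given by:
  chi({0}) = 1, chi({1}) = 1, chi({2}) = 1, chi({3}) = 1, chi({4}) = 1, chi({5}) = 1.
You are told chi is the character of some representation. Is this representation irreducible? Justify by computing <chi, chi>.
Irreducible: <chi, chi> = 1.

Why: <chi, chi> = (1/|G|) sum_C |C| * |chi(C)|^2 = (1/6)[1*|1|^2 + 1*|1|^2 + 1*|1|^2 + 1*|1|^2 + 1*|1|^2 + 1*|1|^2]
  = (1/6)[(1) + (1) + (1) + (1) + (1) + (1)] = 6/6 = 1.
(Exp terms are combined using exp(i*s)*conj(exp(i*t)) = exp(i*(s-t)), and sums of them are collapsed using the identity that for every m > 1 the m distinct m-th roots of unity sum to 0, e.g. 1 + exp(2*I*pi/3) + exp(-2*I*pi/3) = 0.)
A character is irreducible iff <chi, chi> = 1, so this representation is irreducible.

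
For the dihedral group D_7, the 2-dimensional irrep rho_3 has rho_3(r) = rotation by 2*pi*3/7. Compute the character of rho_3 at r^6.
chi_{rho_3}(r^6) = 2*cos(2*pi*3*6/7) = -2*cos(pi/7)

Explanation: rho_3(r^6) is rotation by angle 2*pi*3*6/7, whose trace is 2*cos(2*pi*3*6/7) = -2*cos(pi/7).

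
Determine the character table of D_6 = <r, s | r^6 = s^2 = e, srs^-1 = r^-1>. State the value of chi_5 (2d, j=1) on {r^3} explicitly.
Conjugacy classes: {e} of size 1, {r^3} of size 1, {r^1, r^5} of size 2, {r^2, r^4} of size 2, {s, sr^2, ...} of size 3, {sr, sr^3, ...} of size 3.
Character table:
  irrep \ class              {e} (size 1)  {r^3} (size 1)  {r^1, r^5} (size 2)  {r^2, r^4} (size 2)  {s, sr^2, ...} (size 3)  {sr, sr^3, ...} (size 3)
  chi_1 (triv)               1             1               1                    1                    1                        1                       
  chi_2 (sign: r->1, s->-1)  1             1               1                    1                    -1                       -1                      
  chi_3 (r->-1, s->1)        1             -1              -1                   1                    1                        -1                      
  chi_4 (r->-1, s->-1)       1             -1              -1                   1                    -1                       1                       
  chi_5 (2d, j=1)            2             -2              1                    -1                   0                        0                       
  chi_6 (2d, j=2)            2             2               -1                   -1                   0                        0                       

Spot check: chi_5 (2d, j=1) on {r^3} = -2.

Proof sketch: D_6 has order 2*6 = 12 with 6 conjugacy classes, hence 6 irreducibles. Sum of squared dims 1 + 1 + 1 + 1 + 4 + 4 = 12 = |G|. Linear characters come from the abelianisation; the 2-dimensional irreps have character r^k -> 2*cos(2*pi*j*k/6), reflections -> 0.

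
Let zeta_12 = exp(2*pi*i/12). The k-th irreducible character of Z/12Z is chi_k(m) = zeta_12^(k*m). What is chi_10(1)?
chi_10(1) = zeta_12^10 = exp(-I*pi/3)

Reasoning: chi_10(1) = zeta_12^(10*1) = zeta_12^10. Since zeta_12^12 = 1, this equals zeta_12^10 = exp(2*pi*i*10/12) = exp(-I*pi/3).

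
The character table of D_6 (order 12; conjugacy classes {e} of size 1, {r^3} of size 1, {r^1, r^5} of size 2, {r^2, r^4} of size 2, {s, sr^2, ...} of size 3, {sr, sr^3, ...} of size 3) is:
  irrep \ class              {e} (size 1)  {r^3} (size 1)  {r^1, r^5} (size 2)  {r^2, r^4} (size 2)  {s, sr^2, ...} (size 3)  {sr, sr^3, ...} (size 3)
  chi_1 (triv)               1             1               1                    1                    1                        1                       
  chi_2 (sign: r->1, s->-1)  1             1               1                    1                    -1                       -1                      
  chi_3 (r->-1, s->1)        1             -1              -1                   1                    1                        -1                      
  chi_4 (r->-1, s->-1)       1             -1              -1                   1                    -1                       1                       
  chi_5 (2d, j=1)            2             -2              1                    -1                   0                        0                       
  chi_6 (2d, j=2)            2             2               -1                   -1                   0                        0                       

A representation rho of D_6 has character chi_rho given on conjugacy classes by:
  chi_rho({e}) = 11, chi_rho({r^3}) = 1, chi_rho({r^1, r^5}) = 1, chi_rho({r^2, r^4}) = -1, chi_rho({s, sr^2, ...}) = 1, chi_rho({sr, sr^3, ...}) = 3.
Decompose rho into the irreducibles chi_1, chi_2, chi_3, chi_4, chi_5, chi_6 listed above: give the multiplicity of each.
Multiplicities: chi_1: 2, chi_2: 0, chi_3: 0, chi_4: 1, chi_5: 2, chi_6: 2.

Justification: Use <chi_rho, chi> = (1/|G|) sum_C |C| * chi_rho(C) * conj(chi(C)) with |G| = 12 for each irreducible chi in the table:
  <chi_rho, chi_1> = (1/12)[1*(11)*conj(1) + 1*(1)*conj(1) + 2*(1)*conj(1) + 2*(-1)*conj(1) + 3*(1)*conj(1) + 3*(3)*conj(1)]
      = (1/12)[(11) + (1) + (2) + (-2) + (3) + (9)] = 24/12 = 2
  <chi_rho, chi_2> = (1/12)[1*(11)*conj(1) + 1*(1)*conj(1) + 2*(1)*conj(1) + 2*(-1)*conj(1) + 3*(1)*conj(-1) + 3*(3)*conj(-1)]
      = (1/12)[(11) + (1) + (2) + (-2) + (-3) + (-9)] = 0/12 = 0
  <chi_rho, chi_3> = (1/12)[1*(11)*conj(1) + 1*(1)*conj(-1) + 2*(1)*conj(-1) + 2*(-1)*conj(1) + 3*(1)*conj(1) + 3*(3)*conj(-1)]
      = (1/12)[(11) + (-1) + (-2) + (-2) + (3) + (-9)] = 0/12 = 0
  <chi_rho, chi_4> = (1/12)[1*(11)*conj(1) + 1*(1)*conj(-1) + 2*(1)*conj(-1) + 2*(-1)*conj(1) + 3*(1)*conj(-1) + 3*(3)*conj(1)]
      = (1/12)[(11) + (-1) + (-2) + (-2) + (-3) + (9)] = 12/12 = 1
  <chi_rho, chi_5> = (1/12)[1*(11)*conj(2) + 1*(1)*conj(-2) + 2*(1)*conj(1) + 2*(-1)*conj(-1) + 3*(1)*conj(0) + 3*(3)*conj(0)]
      = (1/12)[(22) + (-2) + (2) + (2) + (0) + (0)] = 24/12 = 2
  <chi_rho, chi_6> = (1/12)[1*(11)*conj(2) + 1*(1)*conj(2) + 2*(1)*conj(-1) + 2*(-1)*conj(-1) + 3*(1)*conj(0) + 3*(3)*conj(0)]
      = (1/12)[(22) + (2) + (-2) + (2) + (0) + (0)] = 24/12 = 2
Dimension check: dim(rho) = sum (mult * dim) = 2*1 + 0*1 + 0*1 + 1*1 + 2*2 + 2*2 = 11 = chi_rho(e) = 11.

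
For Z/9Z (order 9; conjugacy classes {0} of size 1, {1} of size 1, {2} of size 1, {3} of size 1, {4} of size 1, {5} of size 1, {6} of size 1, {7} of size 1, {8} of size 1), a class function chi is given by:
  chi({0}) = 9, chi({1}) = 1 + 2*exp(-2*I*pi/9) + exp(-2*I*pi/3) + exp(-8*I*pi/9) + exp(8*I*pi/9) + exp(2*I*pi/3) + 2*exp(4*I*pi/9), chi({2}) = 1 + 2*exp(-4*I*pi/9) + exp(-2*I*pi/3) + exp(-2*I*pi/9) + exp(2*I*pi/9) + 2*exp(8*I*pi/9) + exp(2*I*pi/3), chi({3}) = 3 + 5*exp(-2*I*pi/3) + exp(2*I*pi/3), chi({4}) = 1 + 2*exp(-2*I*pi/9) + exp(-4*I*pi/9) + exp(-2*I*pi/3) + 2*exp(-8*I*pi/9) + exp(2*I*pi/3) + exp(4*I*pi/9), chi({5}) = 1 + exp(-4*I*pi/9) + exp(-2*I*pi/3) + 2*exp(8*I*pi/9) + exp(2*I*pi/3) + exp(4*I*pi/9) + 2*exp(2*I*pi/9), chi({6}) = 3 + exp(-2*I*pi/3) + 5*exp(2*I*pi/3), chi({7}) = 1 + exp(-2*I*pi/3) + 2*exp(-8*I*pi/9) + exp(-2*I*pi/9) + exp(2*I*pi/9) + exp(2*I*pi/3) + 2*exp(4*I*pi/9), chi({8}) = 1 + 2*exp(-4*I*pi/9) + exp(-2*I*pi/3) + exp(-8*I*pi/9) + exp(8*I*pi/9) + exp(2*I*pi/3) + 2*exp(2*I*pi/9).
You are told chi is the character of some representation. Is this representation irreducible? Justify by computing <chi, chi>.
Not irreducible (reducible): <chi, chi> = 13 > 1.

Why: <chi, chi> = (1/|G|) sum_C |C| * |chi(C)|^2 = (1/9)[1*|9|^2 + 1*|1 + 2*exp(-2*I*pi/9) + exp(-2*I*pi/3) + exp(-8*I*pi/9) + exp(8*I*pi/9) + exp(2*I*pi/3) + 2*exp(4*I*pi/9)|^2 + 1*|1 + 2*exp(-4*I*pi/9) + exp(-2*I*pi/3) + exp(-2*I*pi/9) + exp(2*I*pi/9) + 2*exp(8*I*pi/9) + exp(2*I*pi/3)|^2 + 1*|3 + 5*exp(-2*I*pi/3) + exp(2*I*pi/3)|^2 + 1*|1 + 2*exp(-2*I*pi/9) + exp(-4*I*pi/9) + exp(-2*I*pi/3) + 2*exp(-8*I*pi/9) + exp(2*I*pi/3) + exp(4*I*pi/9)|^2 + 1*|1 + exp(-4*I*pi/9) + exp(-2*I*pi/3) + 2*exp(8*I*pi/9) + exp(2*I*pi/3) + exp(4*I*pi/9) + 2*exp(2*I*pi/9)|^2 + 1*|3 + exp(-2*I*pi/3) + 5*exp(2*I*pi/3)|^2 + 1*|1 + exp(-2*I*pi/3) + 2*exp(-8*I*pi/9) + exp(-2*I*pi/9) + exp(2*I*pi/9) + exp(2*I*pi/3) + 2*exp(4*I*pi/9)|^2 + 1*|1 + 2*exp(-4*I*pi/9) + exp(-2*I*pi/3) + exp(-8*I*pi/9) + exp(8*I*pi/9) + exp(2*I*pi/3) + 2*exp(2*I*pi/9)|^2]
  = (1/9)[(81) + (13 + 11*exp(-2*I*pi/3) + 8*exp(-4*I*pi/9) + 7*exp(-2*I*pi/9) + 8*exp(-8*I*pi/9) + 8*exp(8*I*pi/9) + 7*exp(2*I*pi/9) + 8*exp(4*I*pi/9) + 11*exp(2*I*pi/3)) + (13 + 11*exp(-2*I*pi/3) + 7*exp(-4*I*pi/9) + 8*exp(-2*I*pi/9) + 8*exp(-8*I*pi/9) + 8*exp(8*I*pi/9) + 8*exp(2*I*pi/9) + 7*exp(4*I*pi/9) + 11*exp(2*I*pi/3)) + (12) + (13 + 11*exp(-2*I*pi/3) + 8*exp(-4*I*pi/9) + 8*exp(-2*I*pi/9) + 7*exp(-8*I*pi/9) + 7*exp(8*I*pi/9) + 8*exp(2*I*pi/9) + 8*exp(4*I*pi/9) + 11*exp(2*I*pi/3)) + (13 + 11*exp(-2*I*pi/3) + 8*exp(-4*I*pi/9) + 8*exp(-2*I*pi/9) + 7*exp(-8*I*pi/9) + 7*exp(8*I*pi/9) + 8*exp(2*I*pi/9) + 8*exp(4*I*pi/9) + 11*exp(2*I*pi/3)) + (12) + (13 + 11*exp(-2*I*pi/3) + 7*exp(-4*I*pi/9) + 8*exp(-2*I*pi/9) + 8*exp(-8*I*pi/9) + 8*exp(8*I*pi/9) + 8*exp(2*I*pi/9) + 7*exp(4*I*pi/9) + 11*exp(2*I*pi/3)) + (13 + 11*exp(-2*I*pi/3) + 8*exp(-4*I*pi/9) + 7*exp(-2*I*pi/9) + 8*exp(-8*I*pi/9) + 8*exp(8*I*pi/9) + 7*exp(2*I*pi/9) + 8*exp(4*I*pi/9) + 11*exp(2*I*pi/3))] = 117/9 = 13.
(Exp terms are combined using exp(i*s)*conj(exp(i*t)) = exp(i*(s-t)), and sums of them are collapsed using the identity that for every m > 1 the m distinct m-th roots of unity sum to 0, e.g. 1 + exp(2*I*pi/3) + exp(-2*I*pi/3) = 0.)
A character is irreducible iff <chi, chi> = 1, so this representation is reducible.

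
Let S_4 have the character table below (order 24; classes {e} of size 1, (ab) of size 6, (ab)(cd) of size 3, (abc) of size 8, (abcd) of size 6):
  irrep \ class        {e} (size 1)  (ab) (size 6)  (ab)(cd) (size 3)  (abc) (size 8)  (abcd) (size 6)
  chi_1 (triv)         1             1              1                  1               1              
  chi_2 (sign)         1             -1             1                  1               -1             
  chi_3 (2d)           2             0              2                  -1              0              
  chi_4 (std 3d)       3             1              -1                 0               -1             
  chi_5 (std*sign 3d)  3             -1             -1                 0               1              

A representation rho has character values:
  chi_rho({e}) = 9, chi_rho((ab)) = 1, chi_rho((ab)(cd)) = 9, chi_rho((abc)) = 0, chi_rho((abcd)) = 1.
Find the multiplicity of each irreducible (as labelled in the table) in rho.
Multiplicities: chi_1: 2, chi_2: 1, chi_3: 3, chi_4: 0, chi_5: 0.

Use <chi_rho, chi> = (1/|G|) sum_C |C| * chi_rho(C) * conj(chi(C)) with |G| = 24 for each irreducible chi in the table:
  <chi_rho, chi_1> = (1/24)[1*(9)*conj(1) + 6*(1)*conj(1) + 3*(9)*conj(1) + 8*(0)*conj(1) + 6*(1)*conj(1)]
      = (1/24)[(9) + (6) + (27) + (0) + (6)] = 48/24 = 2
  <chi_rho, chi_2> = (1/24)[1*(9)*conj(1) + 6*(1)*conj(-1) + 3*(9)*conj(1) + 8*(0)*conj(1) + 6*(1)*conj(-1)]
      = (1/24)[(9) + (-6) + (27) + (0) + (-6)] = 24/24 = 1
  <chi_rho, chi_3> = (1/24)[1*(9)*conj(2) + 6*(1)*conj(0) + 3*(9)*conj(2) + 8*(0)*conj(-1) + 6*(1)*conj(0)]
      = (1/24)[(18) + (0) + (54) + (0) + (0)] = 72/24 = 3
  <chi_rho, chi_4> = (1/24)[1*(9)*conj(3) + 6*(1)*conj(1) + 3*(9)*conj(-1) + 8*(0)*conj(0) + 6*(1)*conj(-1)]
      = (1/24)[(27) + (6) + (-27) + (0) + (-6)] = 0/24 = 0
  <chi_rho, chi_5> = (1/24)[1*(9)*conj(3) + 6*(1)*conj(-1) + 3*(9)*conj(-1) + 8*(0)*conj(0) + 6*(1)*conj(1)]
      = (1/24)[(27) + (-6) + (-27) + (0) + (6)] = 0/24 = 0
Dimension check: dim(rho) = sum (mult * dim) = 2*1 + 1*1 + 3*2 + 0*3 + 0*3 = 9 = chi_rho(e) = 9.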